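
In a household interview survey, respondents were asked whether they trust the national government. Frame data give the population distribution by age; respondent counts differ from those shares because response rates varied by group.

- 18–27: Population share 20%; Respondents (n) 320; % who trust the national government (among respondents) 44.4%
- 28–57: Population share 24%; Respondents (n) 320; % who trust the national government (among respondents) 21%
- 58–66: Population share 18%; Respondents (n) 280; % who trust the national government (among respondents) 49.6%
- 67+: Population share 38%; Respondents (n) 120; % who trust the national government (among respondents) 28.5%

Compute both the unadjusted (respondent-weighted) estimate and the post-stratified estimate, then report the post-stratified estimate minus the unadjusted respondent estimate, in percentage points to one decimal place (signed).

Naive respondent-only estimate (weights = respondent counts):
  (320/1040)×44.4 + (320/1040)×21 + (280/1040)×49.6 + (120/1040)×28.5 = 36.7654%
Post-stratifying to population shares instead:
  0.2×44.4 + 0.24×21 + 0.18×49.6 + 0.38×28.5 = 33.678%
Difference = 33.678 − 36.7654 = -3.0874 pp.

-3.1 percentage points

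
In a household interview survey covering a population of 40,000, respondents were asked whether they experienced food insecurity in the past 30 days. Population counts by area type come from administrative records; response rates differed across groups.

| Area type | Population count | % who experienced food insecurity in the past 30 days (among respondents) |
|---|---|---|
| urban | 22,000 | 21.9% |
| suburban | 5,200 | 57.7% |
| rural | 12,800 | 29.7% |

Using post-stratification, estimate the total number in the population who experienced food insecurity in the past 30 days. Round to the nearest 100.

Estimated count per cell = population count × respondent percentage:
  urban: 22,000 × 21.9% = 4818
  suburban: 5,200 × 57.7% = 3000.4
  rural: 12,800 × 29.7% = 3801.6
Estimated total = 11,620 → 11,600.

11,600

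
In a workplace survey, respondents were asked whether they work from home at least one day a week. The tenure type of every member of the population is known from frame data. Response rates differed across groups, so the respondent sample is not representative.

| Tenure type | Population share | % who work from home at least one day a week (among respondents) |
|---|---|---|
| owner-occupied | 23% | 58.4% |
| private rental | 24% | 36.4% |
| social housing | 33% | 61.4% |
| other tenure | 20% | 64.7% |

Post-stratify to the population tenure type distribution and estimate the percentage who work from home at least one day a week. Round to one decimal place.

Weight each group's respondent value by its population share:
  owner-occupied: 0.23 × 58.4 = 13.432
  private rental: 0.24 × 36.4 = 8.736
  social housing: 0.33 × 61.4 = 20.262
  other tenure: 0.2 × 64.7 = 12.94
Post-stratified estimate = 55.37 → 55.4%.

55.4%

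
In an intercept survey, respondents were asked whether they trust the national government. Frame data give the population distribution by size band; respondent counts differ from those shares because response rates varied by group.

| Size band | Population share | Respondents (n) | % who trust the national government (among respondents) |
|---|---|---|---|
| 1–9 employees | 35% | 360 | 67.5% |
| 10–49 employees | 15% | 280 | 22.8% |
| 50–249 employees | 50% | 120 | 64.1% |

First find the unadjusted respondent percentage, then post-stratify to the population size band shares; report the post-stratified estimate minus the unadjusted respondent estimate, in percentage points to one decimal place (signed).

Without adjustment, the pooled respondent share is:
  (360/760)×67.5 + (280/760)×22.8 + (120/760)×64.1 = 50.4947%
Post-stratifying to population shares instead:
  0.35×67.5 + 0.15×22.8 + 0.5×64.1 = 59.095%
Difference = 59.095 − 50.4947 = 8.6003 pp.

+8.6 percentage points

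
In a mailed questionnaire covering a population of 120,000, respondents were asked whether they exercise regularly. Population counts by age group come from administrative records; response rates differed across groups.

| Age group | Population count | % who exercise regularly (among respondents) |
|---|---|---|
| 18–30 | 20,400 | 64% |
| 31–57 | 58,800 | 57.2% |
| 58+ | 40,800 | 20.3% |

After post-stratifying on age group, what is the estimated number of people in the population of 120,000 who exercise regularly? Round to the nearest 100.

55,000

Each cell contributes its population count × the respondent rate:
  18–30: 20,400 × 64% = 13,056
  31–57: 58,800 × 57.2% = 33633.6
  58+: 40,800 × 20.3% = 8282.4
Estimated total = 54,972 → 55,000.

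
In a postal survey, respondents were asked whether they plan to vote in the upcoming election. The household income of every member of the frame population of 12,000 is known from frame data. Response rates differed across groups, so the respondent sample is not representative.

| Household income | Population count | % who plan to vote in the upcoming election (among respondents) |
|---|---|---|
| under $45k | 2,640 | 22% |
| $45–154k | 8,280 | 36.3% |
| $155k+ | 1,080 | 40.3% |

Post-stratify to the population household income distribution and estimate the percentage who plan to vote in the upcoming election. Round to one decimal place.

Weight each group's respondent value by its population share:
  under $45k: (2,640/12,000) × 22 = 4.84
  $45–154k: (8,280/12,000) × 36.3 = 25.047
  $155k+: (1,080/12,000) × 40.3 = 3.627
Post-stratified estimate = 33.514 → 33.5%.

33.5%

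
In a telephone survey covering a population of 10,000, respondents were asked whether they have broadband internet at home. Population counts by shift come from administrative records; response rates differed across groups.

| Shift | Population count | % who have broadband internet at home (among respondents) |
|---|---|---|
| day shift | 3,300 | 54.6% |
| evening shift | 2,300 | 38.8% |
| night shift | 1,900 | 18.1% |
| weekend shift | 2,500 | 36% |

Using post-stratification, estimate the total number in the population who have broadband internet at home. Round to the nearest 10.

Estimated count per cell = population count × respondent percentage:
  day shift: 3,300 × 54.6% = 1801.8
  evening shift: 2,300 × 38.8% = 892.4
  night shift: 1,900 × 18.1% = 343.9
  weekend shift: 2,500 × 36% = 900
Estimated total = 3938.1 → 3,940.

3,940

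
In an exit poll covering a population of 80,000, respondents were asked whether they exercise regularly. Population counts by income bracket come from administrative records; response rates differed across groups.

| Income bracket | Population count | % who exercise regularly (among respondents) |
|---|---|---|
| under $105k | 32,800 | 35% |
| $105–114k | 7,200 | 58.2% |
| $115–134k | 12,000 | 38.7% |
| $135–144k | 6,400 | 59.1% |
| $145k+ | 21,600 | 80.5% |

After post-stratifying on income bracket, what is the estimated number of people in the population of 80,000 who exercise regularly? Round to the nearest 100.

Apply each group's respondent rate to its population count:
  under $105k: 32,800 × 35% = 11,480
  $105–114k: 7,200 × 58.2% = 4190.4
  $115–134k: 12,000 × 38.7% = 4644
  $135–144k: 6,400 × 59.1% = 3782.4
  $145k+: 21,600 × 80.5% = 17,388
Estimated total = 41484.8 → 41,500.

41,500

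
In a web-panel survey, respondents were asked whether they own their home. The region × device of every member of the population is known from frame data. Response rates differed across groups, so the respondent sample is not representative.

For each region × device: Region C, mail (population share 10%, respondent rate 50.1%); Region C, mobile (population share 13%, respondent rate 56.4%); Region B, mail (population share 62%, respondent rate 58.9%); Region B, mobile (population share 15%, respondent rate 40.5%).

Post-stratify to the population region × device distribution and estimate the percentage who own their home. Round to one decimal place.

Reweight to the known region × device distribution:
  Region C, mail: 0.1 × 50.1 = 5.01
  Region C, mobile: 0.13 × 56.4 = 7.332
  Region B, mail: 0.62 × 58.9 = 36.518
  Region B, mobile: 0.15 × 40.5 = 6.075
Post-stratified estimate = 54.935 → 54.9%.

54.9%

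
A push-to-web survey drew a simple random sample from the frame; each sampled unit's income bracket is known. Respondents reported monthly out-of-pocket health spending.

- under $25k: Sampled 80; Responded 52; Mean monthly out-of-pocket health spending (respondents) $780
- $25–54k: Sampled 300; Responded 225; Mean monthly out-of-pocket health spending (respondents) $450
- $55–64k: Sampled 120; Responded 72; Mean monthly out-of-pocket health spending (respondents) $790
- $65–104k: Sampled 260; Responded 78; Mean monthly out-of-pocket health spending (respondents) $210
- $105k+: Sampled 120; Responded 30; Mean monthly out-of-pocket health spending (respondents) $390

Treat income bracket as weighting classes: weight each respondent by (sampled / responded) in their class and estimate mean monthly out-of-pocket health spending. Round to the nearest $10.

Response rates by class: under $25k 52/80 = 65%, $25–54k 225/300 = 75%, $55–64k 72/120 = 60%, $65–104k 78/260 = 30%, $105k+ 30/120 = 25%.
With weight = n_sampled/n_responded per class, the weighted class total is n_sampled:
  under $25k: 80 × 780 = 62,400
  $25–54k: 300 × 450 = 135,000
  $55–64k: 120 × 790 = 94,800
  $65–104k: 260 × 210 = 54,600
  $105k+: 120 × 390 = 46,800
Adjusted estimate = 393,600 / 880 = 447.273 → $450.

$450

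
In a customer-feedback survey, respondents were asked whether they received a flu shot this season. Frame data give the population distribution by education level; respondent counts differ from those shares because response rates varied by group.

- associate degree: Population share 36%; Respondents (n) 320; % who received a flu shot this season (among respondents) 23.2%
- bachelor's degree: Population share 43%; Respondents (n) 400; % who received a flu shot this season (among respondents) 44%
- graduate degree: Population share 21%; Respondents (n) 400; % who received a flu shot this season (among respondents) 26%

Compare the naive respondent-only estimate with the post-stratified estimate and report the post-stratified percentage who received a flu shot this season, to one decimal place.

Without adjustment, the pooled respondent share is:
  (320/1120)×23.2 + (400/1120)×44 + (400/1120)×26 = 31.6286%
Post-stratified estimate weights by population shares:
  0.36×23.2 + 0.43×44 + 0.21×26 = 32.732%

32.7%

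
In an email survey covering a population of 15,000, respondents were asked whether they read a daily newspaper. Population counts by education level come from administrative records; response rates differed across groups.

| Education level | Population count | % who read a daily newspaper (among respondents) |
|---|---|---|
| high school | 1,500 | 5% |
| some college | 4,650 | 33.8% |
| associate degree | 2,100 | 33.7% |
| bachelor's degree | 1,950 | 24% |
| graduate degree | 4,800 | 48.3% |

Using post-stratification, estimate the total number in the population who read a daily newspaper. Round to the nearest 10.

Apply each group's respondent rate to its population count:
  high school: 1,500 × 5% = 75
  some college: 4,650 × 33.8% = 1571.7
  associate degree: 2,100 × 33.7% = 707.7
  bachelor's degree: 1,950 × 24% = 468
  graduate degree: 4,800 × 48.3% = 2318.4
Estimated total = 5140.8 → 5,140.

5,140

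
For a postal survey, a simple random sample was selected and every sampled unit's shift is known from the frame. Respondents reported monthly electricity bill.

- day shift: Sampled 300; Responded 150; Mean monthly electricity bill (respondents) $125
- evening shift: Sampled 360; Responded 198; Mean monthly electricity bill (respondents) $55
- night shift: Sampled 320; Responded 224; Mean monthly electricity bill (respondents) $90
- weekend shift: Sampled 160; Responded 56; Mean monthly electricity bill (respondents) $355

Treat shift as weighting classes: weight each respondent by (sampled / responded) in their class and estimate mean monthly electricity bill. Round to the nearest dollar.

$125

Class response rates: day shift 150/300 = 50%, evening shift 198/360 = 55%, night shift 224/320 = 70%, weekend shift 56/160 = 35%.
Each respondent's weight = sampled/responded in their class; summing within a class gives n_sampled, so:
  day shift: 300 × 125 = 37,500
  evening shift: 360 × 55 = 19,800
  night shift: 320 × 90 = 28,800
  weekend shift: 160 × 355 = 56,800
Adjusted estimate = 142,900 / 1,140 = 125.351 → $125.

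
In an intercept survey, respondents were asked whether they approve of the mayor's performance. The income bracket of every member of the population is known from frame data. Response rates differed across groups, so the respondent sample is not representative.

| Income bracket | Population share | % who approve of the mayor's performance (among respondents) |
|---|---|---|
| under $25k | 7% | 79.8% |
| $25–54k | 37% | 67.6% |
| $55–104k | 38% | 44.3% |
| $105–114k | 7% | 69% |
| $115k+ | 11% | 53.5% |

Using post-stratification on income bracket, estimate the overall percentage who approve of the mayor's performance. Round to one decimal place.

Post-stratification weights by population share, not respondent share:
  under $25k: 0.07 × 79.8 = 5.586
  $25–54k: 0.37 × 67.6 = 25.012
  $55–104k: 0.38 × 44.3 = 16.834
  $105–114k: 0.07 × 69 = 4.83
  $115k+: 0.11 × 53.5 = 5.885
Post-stratified estimate = 58.147 → 58.1%.

58.1%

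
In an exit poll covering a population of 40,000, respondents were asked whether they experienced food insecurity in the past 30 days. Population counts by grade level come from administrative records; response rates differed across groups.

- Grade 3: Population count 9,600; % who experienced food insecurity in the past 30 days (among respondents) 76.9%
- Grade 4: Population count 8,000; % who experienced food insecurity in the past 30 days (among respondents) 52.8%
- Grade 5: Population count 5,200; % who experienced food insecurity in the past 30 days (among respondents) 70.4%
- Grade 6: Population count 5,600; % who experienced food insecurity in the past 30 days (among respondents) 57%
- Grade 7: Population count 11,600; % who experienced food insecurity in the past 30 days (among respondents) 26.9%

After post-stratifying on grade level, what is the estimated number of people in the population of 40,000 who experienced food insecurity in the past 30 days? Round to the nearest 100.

21,600

Each cell contributes its population count × the respondent rate:
  Grade 3: 9,600 × 76.9% = 7382.4
  Grade 4: 8,000 × 52.8% = 4224
  Grade 5: 5,200 × 70.4% = 3660.8
  Grade 6: 5,600 × 57% = 3192
  Grade 7: 11,600 × 26.9% = 3120.4
Estimated total = 21579.6 → 21,600.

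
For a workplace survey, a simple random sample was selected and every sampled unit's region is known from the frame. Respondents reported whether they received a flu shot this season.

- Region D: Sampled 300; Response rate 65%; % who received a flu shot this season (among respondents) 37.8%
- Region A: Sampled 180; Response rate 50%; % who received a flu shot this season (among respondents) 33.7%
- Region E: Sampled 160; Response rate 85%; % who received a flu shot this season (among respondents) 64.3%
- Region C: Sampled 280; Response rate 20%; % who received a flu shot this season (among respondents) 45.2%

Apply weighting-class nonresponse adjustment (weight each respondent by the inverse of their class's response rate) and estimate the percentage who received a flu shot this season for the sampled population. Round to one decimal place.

Inverse-response-rate weighting restores each class to its sampled count, so class totals weight by n_sampled:
  Region D: 300 × 37.8 = 11,340
  Region A: 180 × 33.7 = 6066
  Region E: 160 × 64.3 = 10,288
  Region C: 280 × 45.2 = 12,656
Adjusted estimate = 40,350 / 920 = 43.8587 → 43.9%.

43.9%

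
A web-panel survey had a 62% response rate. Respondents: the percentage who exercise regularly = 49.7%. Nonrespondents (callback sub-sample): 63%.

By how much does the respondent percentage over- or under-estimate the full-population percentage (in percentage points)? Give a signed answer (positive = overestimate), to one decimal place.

-5.1 percentage points

Nonresponse fraction = 1 − 0.62 = 0.38.
Bias = (nonresponse fraction) × (respondent percentage − nonrespondent percentage)
     = 0.38 × (49.7 − 63) = 0.38 × -13.3 = -5.054.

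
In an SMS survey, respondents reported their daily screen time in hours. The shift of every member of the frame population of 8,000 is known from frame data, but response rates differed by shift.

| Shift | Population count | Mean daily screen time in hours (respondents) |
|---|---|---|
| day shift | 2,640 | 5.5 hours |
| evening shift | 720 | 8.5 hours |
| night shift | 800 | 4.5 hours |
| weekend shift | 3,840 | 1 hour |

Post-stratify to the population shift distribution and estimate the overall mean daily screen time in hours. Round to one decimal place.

3.5

Each cell contributes population-share × respondent value:
  day shift: (2,640/8,000) × 5.5 = 1.815
  evening shift: (720/8,000) × 8.5 = 0.765
  night shift: (800/8,000) × 4.5 = 0.45
  weekend shift: (3,840/8,000) × 1 = 0.48
Post-stratified estimate = 3.51 → 3.5.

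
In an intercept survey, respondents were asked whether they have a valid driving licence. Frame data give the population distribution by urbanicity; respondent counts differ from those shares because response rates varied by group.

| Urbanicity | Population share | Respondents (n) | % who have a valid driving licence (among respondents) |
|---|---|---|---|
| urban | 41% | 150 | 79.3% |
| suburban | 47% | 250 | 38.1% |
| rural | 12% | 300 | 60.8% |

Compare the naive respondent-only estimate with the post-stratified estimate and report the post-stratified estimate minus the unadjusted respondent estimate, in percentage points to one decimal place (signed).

Unadjusted (pooled respondent) estimate weights by respondent counts:
  (150/700)×79.3 + (250/700)×38.1 + (300/700)×60.8 = 56.6571%
Reweighting by population urbanicity shares:
  0.41×79.3 + 0.47×38.1 + 0.12×60.8 = 57.716%
Difference = 57.716 − 56.6571 = 1.0589 pp.

+1.1 percentage points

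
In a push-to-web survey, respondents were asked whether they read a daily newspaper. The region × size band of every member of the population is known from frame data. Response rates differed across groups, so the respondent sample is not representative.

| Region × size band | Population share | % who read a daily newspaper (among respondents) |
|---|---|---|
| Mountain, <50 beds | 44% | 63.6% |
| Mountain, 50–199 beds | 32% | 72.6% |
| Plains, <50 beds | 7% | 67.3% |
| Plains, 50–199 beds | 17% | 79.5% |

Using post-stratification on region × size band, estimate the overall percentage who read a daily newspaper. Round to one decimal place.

Post-stratification weights by population share, not respondent share:
  Mountain, <50 beds: 0.44 × 63.6 = 27.984
  Mountain, 50–199 beds: 0.32 × 72.6 = 23.232
  Plains, <50 beds: 0.07 × 67.3 = 4.711
  Plains, 50–199 beds: 0.17 × 79.5 = 13.515
Post-stratified estimate = 69.442 → 69.4%.

69.4%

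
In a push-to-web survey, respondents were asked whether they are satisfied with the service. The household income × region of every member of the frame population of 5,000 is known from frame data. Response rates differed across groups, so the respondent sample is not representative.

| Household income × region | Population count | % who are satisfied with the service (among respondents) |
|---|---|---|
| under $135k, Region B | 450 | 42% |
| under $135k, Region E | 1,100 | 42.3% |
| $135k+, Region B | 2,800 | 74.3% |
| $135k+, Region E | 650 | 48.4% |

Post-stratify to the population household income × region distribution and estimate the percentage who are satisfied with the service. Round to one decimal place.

61.0%

Each cell contributes population-share × respondent value:
  under $135k, Region B: (450/5,000) × 42 = 3.78
  under $135k, Region E: (1,100/5,000) × 42.3 = 9.306
  $135k+, Region B: (2,800/5,000) × 74.3 = 41.608
  $135k+, Region E: (650/5,000) × 48.4 = 6.292
Post-stratified estimate = 60.986 → 61.0%.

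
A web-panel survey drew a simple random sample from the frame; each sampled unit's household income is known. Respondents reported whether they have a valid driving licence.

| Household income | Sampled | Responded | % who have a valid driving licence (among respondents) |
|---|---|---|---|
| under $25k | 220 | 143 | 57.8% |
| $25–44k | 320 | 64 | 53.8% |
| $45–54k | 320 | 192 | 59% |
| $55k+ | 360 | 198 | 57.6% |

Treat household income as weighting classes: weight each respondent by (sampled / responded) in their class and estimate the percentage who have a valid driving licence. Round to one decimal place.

Response rates by class: under $25k 143/220 = 65%, $25–44k 64/320 = 20%, $45–54k 192/320 = 60%, $55k+ 198/360 = 55%.
Weighting each respondent by the inverse class response rate inflates each class back to its sampled size, so the class weight is n_sampled:
  under $25k: 220 × 57.8 = 12,716
  $25–44k: 320 × 53.8 = 17,216
  $45–54k: 320 × 59 = 18,880
  $55k+: 360 × 57.6 = 20,736
Adjusted estimate = 69,548 / 1,220 = 57.0066 → 57.0%.

57.0%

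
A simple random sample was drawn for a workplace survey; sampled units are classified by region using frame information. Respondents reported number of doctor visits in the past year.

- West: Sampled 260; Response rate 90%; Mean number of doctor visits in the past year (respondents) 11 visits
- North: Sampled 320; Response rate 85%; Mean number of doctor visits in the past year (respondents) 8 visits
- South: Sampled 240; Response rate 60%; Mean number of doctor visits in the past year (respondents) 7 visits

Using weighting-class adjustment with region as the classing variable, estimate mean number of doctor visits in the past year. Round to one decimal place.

Inverse-response-rate weighting restores each class to its sampled count, so class totals weight by n_sampled:
  West: 260 × 11 = 2860
  North: 320 × 8 = 2560
  South: 240 × 7 = 1680
Adjusted estimate = 7100 / 820 = 8.65854 → 8.7.

8.7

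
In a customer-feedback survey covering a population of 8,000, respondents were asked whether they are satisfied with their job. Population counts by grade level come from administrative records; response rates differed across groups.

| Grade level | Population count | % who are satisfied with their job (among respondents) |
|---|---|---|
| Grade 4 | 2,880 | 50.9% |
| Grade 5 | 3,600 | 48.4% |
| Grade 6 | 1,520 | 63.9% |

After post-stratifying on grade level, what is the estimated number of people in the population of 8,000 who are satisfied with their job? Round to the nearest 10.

4,180

Estimated count per cell = population count × respondent percentage:
  Grade 4: 2,880 × 50.9% = 1465.92
  Grade 5: 3,600 × 48.4% = 1742.4
  Grade 6: 1,520 × 63.9% = 971.28
Estimated total = 4179.6 → 4,180.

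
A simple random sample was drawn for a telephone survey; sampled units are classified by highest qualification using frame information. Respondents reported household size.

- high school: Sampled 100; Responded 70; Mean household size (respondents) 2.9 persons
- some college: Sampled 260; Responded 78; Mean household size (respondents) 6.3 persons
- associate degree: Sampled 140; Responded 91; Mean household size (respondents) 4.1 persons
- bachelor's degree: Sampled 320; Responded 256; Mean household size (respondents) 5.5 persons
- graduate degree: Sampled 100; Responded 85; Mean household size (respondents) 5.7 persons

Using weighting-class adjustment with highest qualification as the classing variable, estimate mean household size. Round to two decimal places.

Response rates by class: high school 70/100 = 70%, some college 78/260 = 30%, associate degree 91/140 = 65%, bachelor's degree 256/320 = 80%, graduate degree 85/100 = 85%.
With weight = n_sampled/n_responded per class, the weighted class total is n_sampled:
  high school: 100 × 2.9 = 290
  some college: 260 × 6.3 = 1638
  associate degree: 140 × 4.1 = 574
  bachelor's degree: 320 × 5.5 = 1760
  graduate degree: 100 × 5.7 = 570
Adjusted estimate = 4832 / 920 = 5.25217 → 5.25.

5.25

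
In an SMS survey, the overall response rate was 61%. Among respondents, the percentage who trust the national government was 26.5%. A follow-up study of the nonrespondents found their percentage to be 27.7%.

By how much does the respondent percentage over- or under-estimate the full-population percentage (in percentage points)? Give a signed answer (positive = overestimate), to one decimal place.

Nonresponse fraction = 1 − 0.61 = 0.39.
Bias = (nonresponse fraction) × (respondent percentage − nonrespondent percentage)
     = 0.39 × (26.5 − 27.7) = 0.39 × -1.2 = -0.468.

-0.5 percentage points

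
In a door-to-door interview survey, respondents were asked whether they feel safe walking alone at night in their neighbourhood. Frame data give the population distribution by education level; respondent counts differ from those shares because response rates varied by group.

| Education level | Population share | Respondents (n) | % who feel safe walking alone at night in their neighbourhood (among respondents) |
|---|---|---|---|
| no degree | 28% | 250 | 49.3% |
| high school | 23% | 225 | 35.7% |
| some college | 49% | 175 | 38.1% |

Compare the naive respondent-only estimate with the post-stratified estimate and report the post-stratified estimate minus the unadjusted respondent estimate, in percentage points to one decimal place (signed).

-0.9 percentage points

Naive respondent-only estimate (weights = respondent counts):
  (250/650)×49.3 + (225/650)×35.7 + (175/650)×38.1 = 41.5769%
Post-stratified estimate weights by population shares:
  0.28×49.3 + 0.23×35.7 + 0.49×38.1 = 40.684%
Difference = 40.684 − 41.5769 = -0.8929 pp.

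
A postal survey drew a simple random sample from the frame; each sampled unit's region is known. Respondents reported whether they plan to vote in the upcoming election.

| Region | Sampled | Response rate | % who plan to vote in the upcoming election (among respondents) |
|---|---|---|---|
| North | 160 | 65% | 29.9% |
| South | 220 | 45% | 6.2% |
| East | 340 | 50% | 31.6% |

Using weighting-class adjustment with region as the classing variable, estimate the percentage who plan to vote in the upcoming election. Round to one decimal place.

Weighting each respondent by the inverse class response rate inflates each class back to its sampled size, so the class weight is n_sampled:
  North: 160 × 29.9 = 4784
  South: 220 × 6.2 = 1364
  East: 340 × 31.6 = 10,744
Adjusted estimate = 16,892 / 720 = 23.4611 → 23.5%.

23.5%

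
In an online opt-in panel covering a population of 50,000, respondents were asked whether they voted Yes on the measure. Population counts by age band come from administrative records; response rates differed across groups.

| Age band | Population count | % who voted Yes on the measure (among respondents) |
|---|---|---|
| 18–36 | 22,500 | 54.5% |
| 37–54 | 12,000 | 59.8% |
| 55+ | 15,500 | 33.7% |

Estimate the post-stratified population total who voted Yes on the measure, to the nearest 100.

Each cell contributes its population count × the respondent rate:
  18–36: 22,500 × 54.5% = 12262.5
  37–54: 12,000 × 59.8% = 7176
  55+: 15,500 × 33.7% = 5223.5
Estimated total = 24,662 → 24,700.

24,700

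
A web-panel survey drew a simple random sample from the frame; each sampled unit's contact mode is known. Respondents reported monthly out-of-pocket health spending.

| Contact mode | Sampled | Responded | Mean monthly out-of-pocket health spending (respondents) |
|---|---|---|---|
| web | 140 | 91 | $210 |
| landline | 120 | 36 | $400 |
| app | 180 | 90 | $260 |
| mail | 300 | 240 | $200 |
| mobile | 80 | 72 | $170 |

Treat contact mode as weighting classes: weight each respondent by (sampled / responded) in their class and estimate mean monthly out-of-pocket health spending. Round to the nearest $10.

$240

Class response rates: web 91/140 = 65%, landline 36/120 = 30%, app 90/180 = 50%, mail 240/300 = 80%, mobile 72/80 = 90%.
Weighting each respondent by the inverse class response rate inflates each class back to its sampled size, so the class weight is n_sampled:
  web: 140 × 210 = 29,400
  landline: 120 × 400 = 48,000
  app: 180 × 260 = 46,800
  mail: 300 × 200 = 60,000
  mobile: 80 × 170 = 13,600
Adjusted estimate = 197,800 / 820 = 241.22 → $240.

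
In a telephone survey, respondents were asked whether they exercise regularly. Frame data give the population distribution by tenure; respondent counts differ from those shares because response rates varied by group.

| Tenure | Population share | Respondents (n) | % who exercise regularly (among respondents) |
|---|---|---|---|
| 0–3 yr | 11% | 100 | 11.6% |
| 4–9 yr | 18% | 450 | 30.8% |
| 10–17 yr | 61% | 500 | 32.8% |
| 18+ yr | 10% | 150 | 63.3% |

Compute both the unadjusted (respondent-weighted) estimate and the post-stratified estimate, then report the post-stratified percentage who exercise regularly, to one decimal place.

33.2%

Unadjusted (pooled respondent) estimate weights by respondent counts:
  (100/1200)×11.6 + (450/1200)×30.8 + (500/1200)×32.8 + (150/1200)×63.3 = 34.0958%
Post-stratified estimate weights by population shares:
  0.11×11.6 + 0.18×30.8 + 0.61×32.8 + 0.1×63.3 = 33.158%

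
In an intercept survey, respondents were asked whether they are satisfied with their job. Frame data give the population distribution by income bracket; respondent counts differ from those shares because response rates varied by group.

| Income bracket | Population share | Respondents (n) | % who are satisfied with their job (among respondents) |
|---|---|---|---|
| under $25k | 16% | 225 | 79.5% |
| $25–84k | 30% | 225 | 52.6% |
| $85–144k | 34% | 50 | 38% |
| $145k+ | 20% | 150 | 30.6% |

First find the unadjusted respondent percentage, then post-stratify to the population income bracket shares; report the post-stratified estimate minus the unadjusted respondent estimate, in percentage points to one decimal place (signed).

Naive respondent-only estimate (weights = respondent counts):
  (225/650)×79.5 + (225/650)×52.6 + (50/650)×38 + (150/650)×30.6 = 55.7115%
Reweighting by population income bracket shares:
  0.16×79.5 + 0.3×52.6 + 0.34×38 + 0.2×30.6 = 47.54%
Difference = 47.54 − 55.7115 = -8.1715 pp.

-8.2 percentage points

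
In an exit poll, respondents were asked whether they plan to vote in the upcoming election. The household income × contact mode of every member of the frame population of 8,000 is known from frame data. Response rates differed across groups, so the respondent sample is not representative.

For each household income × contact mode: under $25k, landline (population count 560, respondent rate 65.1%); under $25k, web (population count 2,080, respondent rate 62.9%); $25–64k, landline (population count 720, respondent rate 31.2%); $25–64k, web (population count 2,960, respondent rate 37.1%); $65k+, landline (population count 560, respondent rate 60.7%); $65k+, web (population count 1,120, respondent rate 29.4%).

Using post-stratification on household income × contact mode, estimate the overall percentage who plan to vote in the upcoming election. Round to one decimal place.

45.8%

Reweight to the known household income × contact mode distribution:
  under $25k, landline: (560/8,000) × 65.1 = 4.557
  under $25k, web: (2,080/8,000) × 62.9 = 16.354
  $25–64k, landline: (720/8,000) × 31.2 = 2.808
  $25–64k, web: (2,960/8,000) × 37.1 = 13.727
  $65k+, landline: (560/8,000) × 60.7 = 4.249
  $65k+, web: (1,120/8,000) × 29.4 = 4.116
Post-stratified estimate = 45.811 → 45.8%.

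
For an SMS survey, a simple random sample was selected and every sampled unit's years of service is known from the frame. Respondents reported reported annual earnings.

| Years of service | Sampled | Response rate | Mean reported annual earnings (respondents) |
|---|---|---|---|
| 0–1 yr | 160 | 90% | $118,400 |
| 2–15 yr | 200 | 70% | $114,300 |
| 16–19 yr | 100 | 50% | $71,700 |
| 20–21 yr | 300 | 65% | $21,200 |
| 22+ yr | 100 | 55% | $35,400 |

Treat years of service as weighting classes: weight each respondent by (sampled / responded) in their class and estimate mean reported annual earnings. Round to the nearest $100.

$68,500

With weight = n_sampled/n_responded per class, the weighted class total is n_sampled:
  0–1 yr: 160 × 118,400 = 18,944,000
  2–15 yr: 200 × 114,300 = 22,860,000
  16–19 yr: 100 × 71,700 = 7,170,000
  20–21 yr: 300 × 21,200 = 6,360,000
  22+ yr: 100 × 35,400 = 3,540,000
Adjusted estimate = 58,874,000 / 860 = 68458.1 → $68,500.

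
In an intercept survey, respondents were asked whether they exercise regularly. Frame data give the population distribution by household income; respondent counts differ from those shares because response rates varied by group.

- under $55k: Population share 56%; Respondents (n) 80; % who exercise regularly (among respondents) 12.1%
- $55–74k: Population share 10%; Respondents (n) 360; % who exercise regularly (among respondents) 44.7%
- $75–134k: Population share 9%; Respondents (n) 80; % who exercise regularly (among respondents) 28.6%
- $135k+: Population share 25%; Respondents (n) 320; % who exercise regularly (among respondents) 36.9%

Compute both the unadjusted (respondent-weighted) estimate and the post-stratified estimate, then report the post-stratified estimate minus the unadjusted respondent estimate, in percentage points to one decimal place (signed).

Without adjustment, the pooled respondent share is:
  (80/840)×12.1 + (360/840)×44.7 + (80/840)×28.6 + (320/840)×36.9 = 37.0905%
Reweighting by population household income shares:
  0.56×12.1 + 0.1×44.7 + 0.09×28.6 + 0.25×36.9 = 23.045%
Difference = 23.045 − 37.0905 = -14.0455 pp.

-14.0 percentage points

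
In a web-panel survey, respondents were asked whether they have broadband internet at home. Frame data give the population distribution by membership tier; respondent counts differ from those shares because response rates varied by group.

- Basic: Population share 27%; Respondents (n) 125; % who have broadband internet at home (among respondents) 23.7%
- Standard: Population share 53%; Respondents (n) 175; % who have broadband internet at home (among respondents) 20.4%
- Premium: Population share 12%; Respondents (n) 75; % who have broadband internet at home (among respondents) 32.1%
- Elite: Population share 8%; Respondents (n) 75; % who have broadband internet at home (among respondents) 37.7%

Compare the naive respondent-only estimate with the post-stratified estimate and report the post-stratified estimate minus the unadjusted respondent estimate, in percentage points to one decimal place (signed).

-2.1 percentage points

Naive respondent-only estimate (weights = respondent counts):
  (125/450)×23.7 + (175/450)×20.4 + (75/450)×32.1 + (75/450)×37.7 = 26.15%
Post-stratified estimate weights by population shares:
  0.27×23.7 + 0.53×20.4 + 0.12×32.1 + 0.08×37.7 = 24.079%
Difference = 24.079 − 26.15 = -2.071 pp.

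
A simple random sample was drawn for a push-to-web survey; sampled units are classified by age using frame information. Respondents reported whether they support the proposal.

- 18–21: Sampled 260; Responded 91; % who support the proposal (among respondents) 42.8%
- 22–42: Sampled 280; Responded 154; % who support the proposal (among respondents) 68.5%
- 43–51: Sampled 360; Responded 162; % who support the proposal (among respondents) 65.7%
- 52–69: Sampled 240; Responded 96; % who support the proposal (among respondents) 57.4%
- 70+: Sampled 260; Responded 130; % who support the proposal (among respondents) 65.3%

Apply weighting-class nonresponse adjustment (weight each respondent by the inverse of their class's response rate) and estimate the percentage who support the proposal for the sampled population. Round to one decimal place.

Class response rates: 18–21 91/260 = 35%, 22–42 154/280 = 55%, 43–51 162/360 = 45%, 52–69 96/240 = 40%, 70+ 130/260 = 50%.
Inverse-response-rate weighting restores each class to its sampled count, so class totals weight by n_sampled:
  18–21: 260 × 42.8 = 11,128
  22–42: 280 × 68.5 = 19,180
  43–51: 360 × 65.7 = 23,652
  52–69: 240 × 57.4 = 13,776
  70+: 260 × 65.3 = 16,978
Adjusted estimate = 84,714 / 1,400 = 60.51 → 60.5%.

60.5%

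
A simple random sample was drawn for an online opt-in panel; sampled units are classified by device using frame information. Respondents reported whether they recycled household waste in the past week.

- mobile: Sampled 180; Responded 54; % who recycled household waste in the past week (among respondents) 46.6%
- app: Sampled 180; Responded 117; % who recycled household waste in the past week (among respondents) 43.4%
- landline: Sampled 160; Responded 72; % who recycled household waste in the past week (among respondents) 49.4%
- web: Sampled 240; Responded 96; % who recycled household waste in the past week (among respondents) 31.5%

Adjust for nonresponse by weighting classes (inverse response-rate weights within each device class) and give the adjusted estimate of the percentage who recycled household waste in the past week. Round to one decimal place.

41.7%

Class response rates: mobile 54/180 = 30%, app 117/180 = 65%, landline 72/160 = 45%, web 96/240 = 40%.
Weighting each respondent by the inverse class response rate inflates each class back to its sampled size, so the class weight is n_sampled:
  mobile: 180 × 46.6 = 8388
  app: 180 × 43.4 = 7812
  landline: 160 × 49.4 = 7904
  web: 240 × 31.5 = 7560
Adjusted estimate = 31,664 / 760 = 41.6632 → 41.7%.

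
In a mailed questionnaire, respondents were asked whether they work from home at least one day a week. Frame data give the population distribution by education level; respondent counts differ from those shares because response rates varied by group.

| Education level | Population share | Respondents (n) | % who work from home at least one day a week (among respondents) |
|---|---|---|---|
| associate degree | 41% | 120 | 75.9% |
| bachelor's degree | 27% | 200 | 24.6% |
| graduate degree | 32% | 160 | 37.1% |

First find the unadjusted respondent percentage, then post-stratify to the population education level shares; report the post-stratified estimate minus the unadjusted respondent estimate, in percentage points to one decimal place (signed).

+8.0 percentage points

Naive respondent-only estimate (weights = respondent counts):
  (120/480)×75.9 + (200/480)×24.6 + (160/480)×37.1 = 41.5917%
Post-stratifying to population shares instead:
  0.41×75.9 + 0.27×24.6 + 0.32×37.1 = 49.633%
Difference = 49.633 − 41.5917 = 8.0413 pp.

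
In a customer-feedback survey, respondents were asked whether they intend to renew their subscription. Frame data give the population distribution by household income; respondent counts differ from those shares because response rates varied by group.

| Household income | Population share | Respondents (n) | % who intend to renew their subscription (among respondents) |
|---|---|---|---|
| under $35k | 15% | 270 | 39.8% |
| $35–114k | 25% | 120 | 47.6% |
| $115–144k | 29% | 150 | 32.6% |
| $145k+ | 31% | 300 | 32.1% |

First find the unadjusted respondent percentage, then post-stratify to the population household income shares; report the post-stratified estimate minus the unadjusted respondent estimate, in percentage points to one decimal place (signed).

+0.4 percentage points

Naive respondent-only estimate (weights = respondent counts):
  (270/840)×39.8 + (120/840)×47.6 + (150/840)×32.6 + (300/840)×32.1 = 36.8786%
Post-stratified estimate weights by population shares:
  0.15×39.8 + 0.25×47.6 + 0.29×32.6 + 0.31×32.1 = 37.275%
Difference = 37.275 − 36.8786 = 0.3964 pp.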